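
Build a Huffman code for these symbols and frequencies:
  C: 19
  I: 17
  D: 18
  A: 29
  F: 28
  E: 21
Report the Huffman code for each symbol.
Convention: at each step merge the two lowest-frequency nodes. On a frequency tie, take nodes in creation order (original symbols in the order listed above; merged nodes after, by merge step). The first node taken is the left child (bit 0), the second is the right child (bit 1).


Huffman tree construction:
Step 1: Merge I(17) + D(18) = 35
Step 2: Merge C(19) + E(21) = 40
Step 3: Merge F(28) + A(29) = 57
Step 4: Merge (I+D)(35) + (C+E)(40) = 75
Step 5: Merge (F+A)(57) + ((I+D)+(C+E))(75) = 132
Read each symbol's code off the tree from the root (left child = 0, right child = 1).

Codes:
  C: 110 (length 3)
  I: 100 (length 3)
  D: 101 (length 3)
  A: 01 (length 2)
  F: 00 (length 2)
  E: 111 (length 3)
Average code length: 339/132 = 2.5682 bits/symbol


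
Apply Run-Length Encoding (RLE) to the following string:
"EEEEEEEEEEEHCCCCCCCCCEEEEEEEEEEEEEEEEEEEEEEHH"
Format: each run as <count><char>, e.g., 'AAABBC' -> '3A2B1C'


Scanning runs left to right:
  i=0: run of 'E' x 11 -> '11E'
  i=11: run of 'H' x 1 -> '1H'
  i=12: run of 'C' x 9 -> '9C'
  i=21: run of 'E' x 22 -> '22E'
  i=43: run of 'H' x 2 -> '2H'

RLE = 11E1H9C22E2H


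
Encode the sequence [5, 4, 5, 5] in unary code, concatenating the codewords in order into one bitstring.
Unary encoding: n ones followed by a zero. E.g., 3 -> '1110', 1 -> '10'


Encode each number as n ones followed by a terminating 0:
  5 -> 111110 (6 bits)
  4 -> 11110 (5 bits)
  5 -> 111110 (6 bits)
  5 -> 111110 (6 bits)
Total length = 6 + 5 + 6 + 6 = 23 bits.

Unary([5, 4, 5, 5]) = 11111011110111110111110 (23 bits)


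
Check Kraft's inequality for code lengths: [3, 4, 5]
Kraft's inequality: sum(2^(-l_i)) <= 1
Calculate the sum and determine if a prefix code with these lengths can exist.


Sum = 2^(-3) + 2^(-4) + 2^(-5)
    = 0.125 + 0.0625 + 0.03125
    = 7/32 = 0.21875
Since 0.21875 <= 1, Kraft's inequality IS satisfied.
A prefix code with these lengths CAN exist.

Kraft sum = 0.21875. Satisfied.


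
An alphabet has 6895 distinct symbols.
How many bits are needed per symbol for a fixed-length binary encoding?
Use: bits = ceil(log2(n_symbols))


log2(6895) = 12.7513
Bracket: 2^12 = 4096 < 6895 <= 2^13 = 8192
So ceil(log2(6895)) = 13

bits = ceil(log2(6895)) = ceil(12.7513) = 13 bits


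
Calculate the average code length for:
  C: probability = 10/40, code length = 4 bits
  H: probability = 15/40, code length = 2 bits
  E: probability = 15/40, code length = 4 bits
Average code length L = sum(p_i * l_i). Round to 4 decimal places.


Weighted contributions p_i * l_i:
  C: (10/40) * 4 = 40/40
  H: (15/40) * 2 = 30/40
  E: (15/40) * 4 = 60/40
Sum = (40 + 30 + 60)/40 = 130/40

L = 130/40 = 3.2500 bits/symbol


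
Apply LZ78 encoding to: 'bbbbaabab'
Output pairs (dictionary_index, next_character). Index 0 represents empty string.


LZ78 encoding steps:
Dictionary: {0: ''}
Step 1: w='' (idx 0), next='b' -> output (0, 'b'), add 'b' as idx 1
Step 2: w='b' (idx 1), next='b' -> output (1, 'b'), add 'bb' as idx 2
Step 3: w='b' (idx 1), next='a' -> output (1, 'a'), add 'ba' as idx 3
Step 4: w='' (idx 0), next='a' -> output (0, 'a'), add 'a' as idx 4
Step 5: w='ba' (idx 3), next='b' -> output (3, 'b'), add 'bab' as idx 5


Encoded: [(0, 'b'), (1, 'b'), (1, 'a'), (0, 'a'), (3, 'b')]


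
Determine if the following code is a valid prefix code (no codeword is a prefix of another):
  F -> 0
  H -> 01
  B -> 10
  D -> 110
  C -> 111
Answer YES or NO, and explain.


Checking each pair (does one codeword prefix another?):
  F='0' vs H='01': prefix -- VIOLATION

NO -- this is NOT a valid prefix code. F (0) is a prefix of H (01).


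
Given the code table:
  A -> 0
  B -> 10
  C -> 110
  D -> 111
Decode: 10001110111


Decoding:
10 -> B
0 -> A
0 -> A
111 -> D
0 -> A
111 -> D


Result: BAADAD


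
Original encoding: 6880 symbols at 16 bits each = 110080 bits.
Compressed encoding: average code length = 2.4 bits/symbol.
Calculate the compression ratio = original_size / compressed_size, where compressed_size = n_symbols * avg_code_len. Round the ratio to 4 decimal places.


original_size = n_symbols * orig_bits = 6880 * 16 = 110080 bits
compressed_size = n_symbols * avg_code_len = 6880 * 2.4 = 16512.0 bits
ratio = original_size / compressed_size = 110080 / 16512.0 = 6.6667

Compression ratio = 6.6667


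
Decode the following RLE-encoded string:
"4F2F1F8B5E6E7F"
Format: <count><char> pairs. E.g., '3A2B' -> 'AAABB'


Expanding each <count><char> pair:
  4F -> 'FFFF'
  2F -> 'FF'
  1F -> 'F'
  8B -> 'BBBBBBBB'
  5E -> 'EEEEE'
  6E -> 'EEEEEE'
  7F -> 'FFFFFFF'

Decoded = FFFFFFFBBBBBBBBEEEEEEEEEEEFFFFFFF


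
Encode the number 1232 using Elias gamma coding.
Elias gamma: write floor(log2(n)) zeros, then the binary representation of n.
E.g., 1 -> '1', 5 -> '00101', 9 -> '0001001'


num_bits = floor(log2(1232)) + 1 = 11
leading_zeros = num_bits - 1 = 10
binary(1232) = 10011010000

Elias gamma(1232) = '0000000000' + '10011010000' = 000000000010011010000 (21 bits)


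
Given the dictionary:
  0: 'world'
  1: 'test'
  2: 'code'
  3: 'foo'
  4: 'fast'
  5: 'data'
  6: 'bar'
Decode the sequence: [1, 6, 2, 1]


Look up each index in the dictionary:
  1 -> 'test'
  6 -> 'bar'
  2 -> 'code'
  1 -> 'test'

Decoded: "test bar code test"


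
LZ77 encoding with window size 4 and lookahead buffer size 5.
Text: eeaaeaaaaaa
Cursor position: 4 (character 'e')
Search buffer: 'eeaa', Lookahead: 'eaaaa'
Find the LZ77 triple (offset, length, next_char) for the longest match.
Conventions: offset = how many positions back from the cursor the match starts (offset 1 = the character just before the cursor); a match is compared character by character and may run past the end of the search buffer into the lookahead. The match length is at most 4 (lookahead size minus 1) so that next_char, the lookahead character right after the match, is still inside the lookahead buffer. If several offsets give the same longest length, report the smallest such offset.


Try each offset into the search buffer:
  offset=1 (pos 3, char 'a'): match length 0
  offset=2 (pos 2, char 'a'): match length 0
  offset=3 (pos 1, char 'e'): match length 3
  offset=4 (pos 0, char 'e'): match length 1
Longest match has length 3 at offset 3.
next_char = character at position 4 + 3 = 7 -> 'a'

Best match: offset=3, length=3 (matching 'eaa' starting at position 1)
LZ77 triple: (3, 3, 'a')


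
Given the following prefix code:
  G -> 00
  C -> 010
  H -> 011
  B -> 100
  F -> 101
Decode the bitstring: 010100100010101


Decoding step by step:
Bits 010 -> C
Bits 100 -> B
Bits 100 -> B
Bits 010 -> C
Bits 101 -> F


Decoded message: CBBCF


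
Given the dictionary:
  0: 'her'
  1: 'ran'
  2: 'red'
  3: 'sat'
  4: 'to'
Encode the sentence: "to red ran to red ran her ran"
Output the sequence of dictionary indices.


Look up each word in the dictionary:
  'to' -> 4
  'red' -> 2
  'ran' -> 1
  'to' -> 4
  'red' -> 2
  'ran' -> 1
  'her' -> 0
  'ran' -> 1

Encoded: [4, 2, 1, 4, 2, 1, 0, 1]


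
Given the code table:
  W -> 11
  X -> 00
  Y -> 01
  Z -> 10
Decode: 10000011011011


Decoding:
10 -> Z
00 -> X
00 -> X
11 -> W
01 -> Y
10 -> Z
11 -> W


Result: ZXXWYZW


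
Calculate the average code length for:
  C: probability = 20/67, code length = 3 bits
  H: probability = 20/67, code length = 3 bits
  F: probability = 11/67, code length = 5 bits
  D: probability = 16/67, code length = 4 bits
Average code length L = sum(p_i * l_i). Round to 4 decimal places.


Weighted contributions p_i * l_i:
  C: (20/67) * 3 = 60/67
  H: (20/67) * 3 = 60/67
  F: (11/67) * 5 = 55/67
  D: (16/67) * 4 = 64/67
Sum = (60 + 60 + 55 + 64)/67 = 239/67

L = 239/67 = 3.5672 bits/symbol


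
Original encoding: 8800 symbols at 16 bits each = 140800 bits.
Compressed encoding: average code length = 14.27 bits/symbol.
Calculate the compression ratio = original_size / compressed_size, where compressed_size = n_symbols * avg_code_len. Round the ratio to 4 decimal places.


original_size = n_symbols * orig_bits = 8800 * 16 = 140800 bits
compressed_size = n_symbols * avg_code_len = 8800 * 14.27 = 125576.0 bits
ratio = original_size / compressed_size = 140800 / 125576.0 = 1.1212

Compression ratio = 1.1212


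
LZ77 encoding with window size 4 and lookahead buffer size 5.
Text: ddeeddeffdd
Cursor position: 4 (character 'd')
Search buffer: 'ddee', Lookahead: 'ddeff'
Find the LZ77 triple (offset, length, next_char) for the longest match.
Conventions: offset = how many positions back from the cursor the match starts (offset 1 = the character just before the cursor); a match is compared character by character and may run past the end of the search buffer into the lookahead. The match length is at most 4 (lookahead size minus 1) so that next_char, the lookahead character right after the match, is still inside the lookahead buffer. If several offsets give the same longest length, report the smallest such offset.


Try each offset into the search buffer:
  offset=1 (pos 3, char 'e'): match length 0
  offset=2 (pos 2, char 'e'): match length 0
  offset=3 (pos 1, char 'd'): match length 1
  offset=4 (pos 0, char 'd'): match length 3
Longest match has length 3 at offset 4.
next_char = character at position 4 + 3 = 7 -> 'f'

Best match: offset=4, length=3 (matching 'dde' starting at position 0)
LZ77 triple: (4, 3, 'f')


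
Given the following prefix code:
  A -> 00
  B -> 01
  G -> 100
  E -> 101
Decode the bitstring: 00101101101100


Decoding step by step:
Bits 00 -> A
Bits 101 -> E
Bits 101 -> E
Bits 101 -> E
Bits 100 -> G


Decoded message: AEEEG


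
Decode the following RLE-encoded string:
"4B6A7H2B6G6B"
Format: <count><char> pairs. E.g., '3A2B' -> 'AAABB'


Expanding each <count><char> pair:
  4B -> 'BBBB'
  6A -> 'AAAAAA'
  7H -> 'HHHHHHH'
  2B -> 'BB'
  6G -> 'GGGGGG'
  6B -> 'BBBBBB'

Decoded = BBBBAAAAAAHHHHHHHBBGGGGGGBBBBBB


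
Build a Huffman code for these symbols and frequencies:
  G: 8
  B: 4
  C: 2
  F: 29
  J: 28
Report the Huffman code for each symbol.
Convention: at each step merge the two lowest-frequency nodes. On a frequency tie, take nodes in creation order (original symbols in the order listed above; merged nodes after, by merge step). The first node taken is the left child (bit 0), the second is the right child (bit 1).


Huffman tree construction:
Step 1: Merge C(2) + B(4) = 6
Step 2: Merge (C+B)(6) + G(8) = 14
Step 3: Merge ((C+B)+G)(14) + J(28) = 42
Step 4: Merge F(29) + (((C+B)+G)+J)(42) = 71
Read each symbol's code off the tree from the root (left child = 0, right child = 1).

Codes:
  G: 101 (length 3)
  B: 1001 (length 4)
  C: 1000 (length 4)
  F: 0 (length 1)
  J: 11 (length 2)
Average code length: 133/71 = 1.8732 bits/symbol


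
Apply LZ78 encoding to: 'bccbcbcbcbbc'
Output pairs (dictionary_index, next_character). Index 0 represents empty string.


LZ78 encoding steps:
Dictionary: {0: ''}
Step 1: w='' (idx 0), next='b' -> output (0, 'b'), add 'b' as idx 1
Step 2: w='' (idx 0), next='c' -> output (0, 'c'), add 'c' as idx 2
Step 3: w='c' (idx 2), next='b' -> output (2, 'b'), add 'cb' as idx 3
Step 4: w='cb' (idx 3), next='c' -> output (3, 'c'), add 'cbc' as idx 4
Step 5: w='b' (idx 1), next='c' -> output (1, 'c'), add 'bc' as idx 5
Step 6: w='b' (idx 1), next='b' -> output (1, 'b'), add 'bb' as idx 6
Step 7: w='c' (idx 2), end of input -> output (2, '')


Encoded: [(0, 'b'), (0, 'c'), (2, 'b'), (3, 'c'), (1, 'c'), (1, 'b'), (2, '')]


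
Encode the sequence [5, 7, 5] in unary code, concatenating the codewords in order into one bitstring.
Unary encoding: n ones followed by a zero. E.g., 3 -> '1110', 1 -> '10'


Encode each number as n ones followed by a terminating 0:
  5 -> 111110 (6 bits)
  7 -> 11111110 (8 bits)
  5 -> 111110 (6 bits)
Total length = 6 + 8 + 6 = 20 bits.

Unary([5, 7, 5]) = 11111011111110111110 (20 bits)


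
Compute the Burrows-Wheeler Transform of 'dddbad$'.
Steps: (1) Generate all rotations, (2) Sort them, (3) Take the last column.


Rotations (sorted):
  0: $dddbad -> last char: d
  1: ad$dddb -> last char: b
  2: bad$ddd -> last char: d
  3: d$dddba -> last char: a
  4: dbad$dd -> last char: d
  5: ddbad$d -> last char: d
  6: dddbad$ -> last char: $


BWT = dbdadd$


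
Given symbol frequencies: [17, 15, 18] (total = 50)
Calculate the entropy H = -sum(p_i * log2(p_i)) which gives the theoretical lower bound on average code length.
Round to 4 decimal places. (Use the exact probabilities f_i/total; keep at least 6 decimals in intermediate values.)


Per-symbol terms -p_i * log2(p_i) with p_i = f_i/50:
  p = 17/50 = 0.340000: log2(p) = -1.556393, -p*log2(p) = 0.529174
  p = 15/50 = 0.300000: log2(p) = -1.736966, -p*log2(p) = 0.521090
  p = 18/50 = 0.360000: log2(p) = -1.473931, -p*log2(p) = 0.530615
H = 0.529174 + 0.521090 + 0.530615 = 1.580879

H = 1.5809 bits/symbol


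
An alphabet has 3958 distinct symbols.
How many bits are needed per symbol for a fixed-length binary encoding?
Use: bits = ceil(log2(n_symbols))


log2(3958) = 11.9506
Bracket: 2^11 = 2048 < 3958 <= 2^12 = 4096
So ceil(log2(3958)) = 12

bits = ceil(log2(3958)) = ceil(11.9506) = 12 bits


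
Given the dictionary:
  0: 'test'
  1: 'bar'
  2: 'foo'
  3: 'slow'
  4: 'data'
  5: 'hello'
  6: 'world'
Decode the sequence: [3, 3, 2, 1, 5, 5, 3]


Look up each index in the dictionary:
  3 -> 'slow'
  3 -> 'slow'
  2 -> 'foo'
  1 -> 'bar'
  5 -> 'hello'
  5 -> 'hello'
  3 -> 'slow'

Decoded: "slow slow foo bar hello hello slow"


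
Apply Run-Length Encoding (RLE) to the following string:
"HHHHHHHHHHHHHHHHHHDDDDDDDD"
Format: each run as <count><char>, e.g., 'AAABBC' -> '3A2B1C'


Scanning runs left to right:
  i=0: run of 'H' x 18 -> '18H'
  i=18: run of 'D' x 8 -> '8D'

RLE = 18H8D


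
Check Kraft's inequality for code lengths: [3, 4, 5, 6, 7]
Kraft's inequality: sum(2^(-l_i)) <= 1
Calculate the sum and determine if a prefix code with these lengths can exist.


Sum = 2^(-3) + 2^(-4) + 2^(-5) + 2^(-6) + 2^(-7)
    = 0.125 + 0.0625 + 0.03125 + 0.015625 + 0.0078125
    = 31/128 = 0.2421875
Since 0.2421875 <= 1, Kraft's inequality IS satisfied.
A prefix code with these lengths CAN exist.

Kraft sum = 0.2421875. Satisfied.


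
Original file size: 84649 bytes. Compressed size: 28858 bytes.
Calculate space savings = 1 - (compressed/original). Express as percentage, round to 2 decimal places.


ratio = compressed/original = 28858/84649 = 0.340914
savings = 1 - ratio = 1 - 0.340914 = 0.659086
as a percentage: 0.659086 * 100 = 65.91%

Space savings = 1 - 28858/84649 = 65.91%


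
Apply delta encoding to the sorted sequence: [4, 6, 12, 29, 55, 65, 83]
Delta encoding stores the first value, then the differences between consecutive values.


First value: 4
Deltas:
  6 - 4 = 2
  12 - 6 = 6
  29 - 12 = 17
  55 - 29 = 26
  65 - 55 = 10
  83 - 65 = 18


Delta encoded: [4, 2, 6, 17, 26, 10, 18]


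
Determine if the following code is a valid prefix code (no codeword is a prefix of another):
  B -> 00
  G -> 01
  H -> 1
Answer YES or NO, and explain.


Checking each pair (does one codeword prefix another?):
  B='00' vs G='01': no prefix
  B='00' vs H='1': no prefix
  G='01' vs B='00': no prefix
  G='01' vs H='1': no prefix
  H='1' vs B='00': no prefix
  H='1' vs G='01': no prefix
No violation found over all pairs.

YES -- this is a valid prefix code. No codeword is a prefix of any other codeword.


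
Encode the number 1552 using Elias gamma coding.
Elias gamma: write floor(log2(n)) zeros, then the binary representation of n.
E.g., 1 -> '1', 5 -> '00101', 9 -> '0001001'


num_bits = floor(log2(1552)) + 1 = 11
leading_zeros = num_bits - 1 = 10
binary(1552) = 11000010000

Elias gamma(1552) = '0000000000' + '11000010000' = 000000000011000010000 (21 bits)


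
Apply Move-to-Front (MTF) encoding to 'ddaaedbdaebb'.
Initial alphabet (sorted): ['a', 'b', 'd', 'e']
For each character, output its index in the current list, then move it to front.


MTF encoding:
'd': index 2 in ['a', 'b', 'd', 'e'] -> ['d', 'a', 'b', 'e']
'd': index 0 in ['d', 'a', 'b', 'e'] -> ['d', 'a', 'b', 'e']
'a': index 1 in ['d', 'a', 'b', 'e'] -> ['a', 'd', 'b', 'e']
'a': index 0 in ['a', 'd', 'b', 'e'] -> ['a', 'd', 'b', 'e']
'e': index 3 in ['a', 'd', 'b', 'e'] -> ['e', 'a', 'd', 'b']
'd': index 2 in ['e', 'a', 'd', 'b'] -> ['d', 'e', 'a', 'b']
'b': index 3 in ['d', 'e', 'a', 'b'] -> ['b', 'd', 'e', 'a']
'd': index 1 in ['b', 'd', 'e', 'a'] -> ['d', 'b', 'e', 'a']
'a': index 3 in ['d', 'b', 'e', 'a'] -> ['a', 'd', 'b', 'e']
'e': index 3 in ['a', 'd', 'b', 'e'] -> ['e', 'a', 'd', 'b']
'b': index 3 in ['e', 'a', 'd', 'b'] -> ['b', 'e', 'a', 'd']
'b': index 0 in ['b', 'e', 'a', 'd'] -> ['b', 'e', 'a', 'd']


Output: [2, 0, 1, 0, 3, 2, 3, 1, 3, 3, 3, 0]


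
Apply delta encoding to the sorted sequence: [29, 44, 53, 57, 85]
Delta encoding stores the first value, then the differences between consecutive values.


First value: 29
Deltas:
  44 - 29 = 15
  53 - 44 = 9
  57 - 53 = 4
  85 - 57 = 28


Delta encoded: [29, 15, 9, 4, 28]


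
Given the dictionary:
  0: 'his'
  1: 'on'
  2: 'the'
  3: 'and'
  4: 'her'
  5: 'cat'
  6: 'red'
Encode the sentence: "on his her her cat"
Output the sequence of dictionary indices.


Look up each word in the dictionary:
  'on' -> 1
  'his' -> 0
  'her' -> 4
  'her' -> 4
  'cat' -> 5

Encoded: [1, 0, 4, 4, 5]


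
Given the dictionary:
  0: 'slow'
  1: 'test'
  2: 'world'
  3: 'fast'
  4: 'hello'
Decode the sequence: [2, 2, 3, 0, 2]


Look up each index in the dictionary:
  2 -> 'world'
  2 -> 'world'
  3 -> 'fast'
  0 -> 'slow'
  2 -> 'world'

Decoded: "world world fast slow world"


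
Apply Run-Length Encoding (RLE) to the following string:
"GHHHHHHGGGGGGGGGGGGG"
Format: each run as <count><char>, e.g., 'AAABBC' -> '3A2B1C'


Scanning runs left to right:
  i=0: run of 'G' x 1 -> '1G'
  i=1: run of 'H' x 6 -> '6H'
  i=7: run of 'G' x 13 -> '13G'

RLE = 1G6H13G


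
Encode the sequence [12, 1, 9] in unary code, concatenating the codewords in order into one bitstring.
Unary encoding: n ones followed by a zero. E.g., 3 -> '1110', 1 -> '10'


Encode each number as n ones followed by a terminating 0:
  12 -> 1111111111110 (13 bits)
  1 -> 10 (2 bits)
  9 -> 1111111110 (10 bits)
Total length = 13 + 2 + 10 = 25 bits.

Unary([12, 1, 9]) = 1111111111110101111111110 (25 bits)


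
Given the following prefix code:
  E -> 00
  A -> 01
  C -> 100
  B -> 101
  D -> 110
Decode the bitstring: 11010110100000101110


Decoding step by step:
Bits 110 -> D
Bits 101 -> B
Bits 101 -> B
Bits 00 -> E
Bits 00 -> E
Bits 01 -> A
Bits 01 -> A
Bits 110 -> D


Decoded message: DBBEEAAD


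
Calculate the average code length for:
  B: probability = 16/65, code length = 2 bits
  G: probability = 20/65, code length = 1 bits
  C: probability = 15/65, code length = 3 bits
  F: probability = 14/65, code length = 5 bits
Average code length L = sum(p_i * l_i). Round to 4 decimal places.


Weighted contributions p_i * l_i:
  B: (16/65) * 2 = 32/65
  G: (20/65) * 1 = 20/65
  C: (15/65) * 3 = 45/65
  F: (14/65) * 5 = 70/65
Sum = (32 + 20 + 45 + 70)/65 = 167/65

L = 167/65 = 2.5692 bits/symbol


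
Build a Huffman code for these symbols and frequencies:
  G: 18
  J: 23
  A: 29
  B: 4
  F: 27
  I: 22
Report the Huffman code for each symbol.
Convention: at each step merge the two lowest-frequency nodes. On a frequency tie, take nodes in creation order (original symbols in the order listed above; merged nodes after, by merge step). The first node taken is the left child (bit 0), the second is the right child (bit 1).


Huffman tree construction:
Step 1: Merge B(4) + G(18) = 22
Step 2: Merge I(22) + (B+G)(22) = 44
Step 3: Merge J(23) + F(27) = 50
Step 4: Merge A(29) + (I+(B+G))(44) = 73
Step 5: Merge (J+F)(50) + (A+(I+(B+G)))(73) = 123
Read each symbol's code off the tree from the root (left child = 0, right child = 1).

Codes:
  G: 1111 (length 4)
  J: 00 (length 2)
  A: 10 (length 2)
  B: 1110 (length 4)
  F: 01 (length 2)
  I: 110 (length 3)
Average code length: 312/123 = 2.5366 bits/symbol


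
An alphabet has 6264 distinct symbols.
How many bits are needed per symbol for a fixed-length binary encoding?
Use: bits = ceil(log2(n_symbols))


log2(6264) = 12.6129
Bracket: 2^12 = 4096 < 6264 <= 2^13 = 8192
So ceil(log2(6264)) = 13

bits = ceil(log2(6264)) = ceil(12.6129) = 13 bits


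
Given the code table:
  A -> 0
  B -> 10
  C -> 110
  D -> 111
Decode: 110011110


Decoding:
110 -> C
0 -> A
111 -> D
10 -> B


Result: CADB


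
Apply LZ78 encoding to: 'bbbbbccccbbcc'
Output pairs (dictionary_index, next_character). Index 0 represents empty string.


LZ78 encoding steps:
Dictionary: {0: ''}
Step 1: w='' (idx 0), next='b' -> output (0, 'b'), add 'b' as idx 1
Step 2: w='b' (idx 1), next='b' -> output (1, 'b'), add 'bb' as idx 2
Step 3: w='bb' (idx 2), next='c' -> output (2, 'c'), add 'bbc' as idx 3
Step 4: w='' (idx 0), next='c' -> output (0, 'c'), add 'c' as idx 4
Step 5: w='c' (idx 4), next='c' -> output (4, 'c'), add 'cc' as idx 5
Step 6: w='bbc' (idx 3), next='c' -> output (3, 'c'), add 'bbcc' as idx 6


Encoded: [(0, 'b'), (1, 'b'), (2, 'c'), (0, 'c'), (4, 'c'), (3, 'c')]


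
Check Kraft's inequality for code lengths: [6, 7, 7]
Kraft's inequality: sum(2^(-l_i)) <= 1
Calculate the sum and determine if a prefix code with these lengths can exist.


Sum = 2^(-6) + 2^(-7) + 2^(-7)
    = 0.015625 + 0.0078125 + 0.0078125
    = 4/128 = 0.03125
Since 0.03125 <= 1, Kraft's inequality IS satisfied.
A prefix code with these lengths CAN exist.

Kraft sum = 0.03125. Satisfied.


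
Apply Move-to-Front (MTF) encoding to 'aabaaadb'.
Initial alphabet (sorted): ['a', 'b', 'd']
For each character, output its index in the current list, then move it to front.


MTF encoding:
'a': index 0 in ['a', 'b', 'd'] -> ['a', 'b', 'd']
'a': index 0 in ['a', 'b', 'd'] -> ['a', 'b', 'd']
'b': index 1 in ['a', 'b', 'd'] -> ['b', 'a', 'd']
'a': index 1 in ['b', 'a', 'd'] -> ['a', 'b', 'd']
'a': index 0 in ['a', 'b', 'd'] -> ['a', 'b', 'd']
'a': index 0 in ['a', 'b', 'd'] -> ['a', 'b', 'd']
'd': index 2 in ['a', 'b', 'd'] -> ['d', 'a', 'b']
'b': index 2 in ['d', 'a', 'b'] -> ['b', 'd', 'a']


Output: [0, 0, 1, 1, 0, 0, 2, 2]


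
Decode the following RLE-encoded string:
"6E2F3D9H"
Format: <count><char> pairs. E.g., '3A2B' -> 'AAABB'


Expanding each <count><char> pair:
  6E -> 'EEEEEE'
  2F -> 'FF'
  3D -> 'DDD'
  9H -> 'HHHHHHHHH'

Decoded = EEEEEEFFDDDHHHHHHHHH


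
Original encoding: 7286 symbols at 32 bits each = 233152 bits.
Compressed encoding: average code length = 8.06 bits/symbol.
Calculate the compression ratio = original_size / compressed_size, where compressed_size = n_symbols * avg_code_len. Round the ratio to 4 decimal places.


original_size = n_symbols * orig_bits = 7286 * 32 = 233152 bits
compressed_size = n_symbols * avg_code_len = 7286 * 8.06 = 58725.16 bits
ratio = original_size / compressed_size = 233152 / 58725.16 = 3.9702

Compression ratio = 3.9702


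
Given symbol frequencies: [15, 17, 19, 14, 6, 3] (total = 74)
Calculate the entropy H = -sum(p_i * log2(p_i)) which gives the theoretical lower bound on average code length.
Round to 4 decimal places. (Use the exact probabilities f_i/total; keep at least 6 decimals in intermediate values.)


Per-symbol terms -p_i * log2(p_i) with p_i = f_i/74:
  p = 15/74 = 0.202703: log2(p) = -2.302563, -p*log2(p) = 0.466736
  p = 17/74 = 0.229730: log2(p) = -2.121991, -p*log2(p) = 0.487484
  p = 19/74 = 0.256757: log2(p) = -1.961526, -p*log2(p) = 0.503635
  p = 14/74 = 0.189189: log2(p) = -2.402098, -p*log2(p) = 0.454451
  p = 6/74 = 0.081081: log2(p) = -3.624491, -p*log2(p) = 0.293878
  p = 3/74 = 0.040541: log2(p) = -4.624491, -p*log2(p) = 0.187479
H = 0.466736 + 0.487484 + 0.503635 + 0.454451 + 0.293878 + 0.187479 = 2.393663

H = 2.3937 bits/symbol


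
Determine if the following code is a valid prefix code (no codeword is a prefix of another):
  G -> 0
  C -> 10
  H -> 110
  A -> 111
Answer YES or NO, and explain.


Checking each pair (does one codeword prefix another?):
  G='0' vs C='10': no prefix
  G='0' vs H='110': no prefix
  G='0' vs A='111': no prefix
  C='10' vs G='0': no prefix
  C='10' vs H='110': no prefix
  C='10' vs A='111': no prefix
  H='110' vs G='0': no prefix
  H='110' vs C='10': no prefix
  H='110' vs A='111': no prefix
  A='111' vs G='0': no prefix
  A='111' vs C='10': no prefix
  A='111' vs H='110': no prefix
No violation found over all pairs.

YES -- this is a valid prefix code. No codeword is a prefix of any other codeword.


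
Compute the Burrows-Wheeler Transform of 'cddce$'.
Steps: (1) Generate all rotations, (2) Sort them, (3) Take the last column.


Rotations (sorted):
  0: $cddce -> last char: e
  1: cddce$ -> last char: $
  2: ce$cdd -> last char: d
  3: dce$cd -> last char: d
  4: ddce$c -> last char: c
  5: e$cddc -> last char: c


BWT = e$ddcc


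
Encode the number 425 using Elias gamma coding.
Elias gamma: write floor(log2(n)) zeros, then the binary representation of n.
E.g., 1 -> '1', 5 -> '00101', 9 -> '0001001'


num_bits = floor(log2(425)) + 1 = 9
leading_zeros = num_bits - 1 = 8
binary(425) = 110101001

Elias gamma(425) = '00000000' + '110101001' = 00000000110101001 (17 bits)


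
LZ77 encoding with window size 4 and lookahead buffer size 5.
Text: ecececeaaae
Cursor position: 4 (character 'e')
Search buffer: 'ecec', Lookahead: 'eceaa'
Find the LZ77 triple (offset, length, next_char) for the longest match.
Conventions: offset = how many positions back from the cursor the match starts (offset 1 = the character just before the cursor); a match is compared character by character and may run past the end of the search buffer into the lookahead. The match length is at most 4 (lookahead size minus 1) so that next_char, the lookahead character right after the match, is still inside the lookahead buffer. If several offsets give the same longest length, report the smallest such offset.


Try each offset into the search buffer:
  offset=1 (pos 3, char 'c'): match length 0
  offset=2 (pos 2, char 'e'): match length 3
  offset=3 (pos 1, char 'c'): match length 0
  offset=4 (pos 0, char 'e'): match length 3
Longest match has length 3, found at offsets 2, 4; take the smallest, offset 2.
next_char = character at position 4 + 3 = 7 -> 'a'

Best match: offset=2, length=3 (matching 'ece' starting at position 2)
LZ77 triple: (2, 3, 'a')


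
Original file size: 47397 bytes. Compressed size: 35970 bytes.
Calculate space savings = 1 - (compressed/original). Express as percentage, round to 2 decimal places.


ratio = compressed/original = 35970/47397 = 0.758909
savings = 1 - ratio = 1 - 0.758909 = 0.241091
as a percentage: 0.241091 * 100 = 24.11%

Space savings = 1 - 35970/47397 = 24.11%


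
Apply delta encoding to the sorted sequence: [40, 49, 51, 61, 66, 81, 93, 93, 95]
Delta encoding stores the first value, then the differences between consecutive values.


First value: 40
Deltas:
  49 - 40 = 9
  51 - 49 = 2
  61 - 51 = 10
  66 - 61 = 5
  81 - 66 = 15
  93 - 81 = 12
  93 - 93 = 0
  95 - 93 = 2


Delta encoded: [40, 9, 2, 10, 5, 15, 12, 0, 2]


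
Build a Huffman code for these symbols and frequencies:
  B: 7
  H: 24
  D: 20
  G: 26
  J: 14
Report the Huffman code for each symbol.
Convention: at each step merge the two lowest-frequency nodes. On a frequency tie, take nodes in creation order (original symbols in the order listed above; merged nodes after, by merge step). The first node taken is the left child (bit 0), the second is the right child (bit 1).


Huffman tree construction:
Step 1: Merge B(7) + J(14) = 21
Step 2: Merge D(20) + (B+J)(21) = 41
Step 3: Merge H(24) + G(26) = 50
Step 4: Merge (D+(B+J))(41) + (H+G)(50) = 91
Read each symbol's code off the tree from the root (left child = 0, right child = 1).

Codes:
  B: 010 (length 3)
  H: 10 (length 2)
  D: 00 (length 2)
  G: 11 (length 2)
  J: 011 (length 3)
Average code length: 203/91 = 2.2308 bits/symbol


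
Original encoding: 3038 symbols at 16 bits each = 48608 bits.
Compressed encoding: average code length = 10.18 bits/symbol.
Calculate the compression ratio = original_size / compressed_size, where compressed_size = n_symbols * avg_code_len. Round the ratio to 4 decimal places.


original_size = n_symbols * orig_bits = 3038 * 16 = 48608 bits
compressed_size = n_symbols * avg_code_len = 3038 * 10.18 = 30926.84 bits
ratio = original_size / compressed_size = 48608 / 30926.84 = 1.5717

Compression ratio = 1.5717


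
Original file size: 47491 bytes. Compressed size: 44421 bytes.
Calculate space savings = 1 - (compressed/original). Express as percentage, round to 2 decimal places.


ratio = compressed/original = 44421/47491 = 0.935356
savings = 1 - ratio = 1 - 0.935356 = 0.064644
as a percentage: 0.064644 * 100 = 6.46%

Space savings = 1 - 44421/47491 = 6.46%


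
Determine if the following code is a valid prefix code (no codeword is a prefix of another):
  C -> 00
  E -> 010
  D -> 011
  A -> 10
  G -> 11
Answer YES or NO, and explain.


Checking each pair (does one codeword prefix another?):
  C='00' vs E='010': no prefix
  C='00' vs D='011': no prefix
  C='00' vs A='10': no prefix
  C='00' vs G='11': no prefix
  E='010' vs C='00': no prefix
  E='010' vs D='011': no prefix
  E='010' vs A='10': no prefix
  E='010' vs G='11': no prefix
  D='011' vs C='00': no prefix
  D='011' vs E='010': no prefix
  D='011' vs A='10': no prefix
  D='011' vs G='11': no prefix
  A='10' vs C='00': no prefix
  A='10' vs E='010': no prefix
  A='10' vs D='011': no prefix
  A='10' vs G='11': no prefix
  G='11' vs C='00': no prefix
  G='11' vs E='010': no prefix
  G='11' vs D='011': no prefix
  G='11' vs A='10': no prefix
No violation found over all pairs.

YES -- this is a valid prefix code. No codeword is a prefix of any other codeword.


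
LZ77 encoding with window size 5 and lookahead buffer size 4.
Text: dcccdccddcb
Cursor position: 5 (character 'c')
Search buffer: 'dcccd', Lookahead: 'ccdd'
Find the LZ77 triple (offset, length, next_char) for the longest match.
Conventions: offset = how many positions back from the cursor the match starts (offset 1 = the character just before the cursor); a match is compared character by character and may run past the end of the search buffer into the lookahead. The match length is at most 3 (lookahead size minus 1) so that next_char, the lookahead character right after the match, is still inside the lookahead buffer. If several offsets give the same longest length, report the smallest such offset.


Try each offset into the search buffer:
  offset=1 (pos 4, char 'd'): match length 0
  offset=2 (pos 3, char 'c'): match length 1
  offset=3 (pos 2, char 'c'): match length 3
  offset=4 (pos 1, char 'c'): match length 2
  offset=5 (pos 0, char 'd'): match length 0
Longest match has length 3 at offset 3.
next_char = character at position 5 + 3 = 8 -> 'd'

Best match: offset=3, length=3 (matching 'ccd' starting at position 2)
LZ77 triple: (3, 3, 'd')


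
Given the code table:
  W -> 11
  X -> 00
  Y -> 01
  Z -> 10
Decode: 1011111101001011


Decoding:
10 -> Z
11 -> W
11 -> W
11 -> W
01 -> Y
00 -> X
10 -> Z
11 -> W


Result: ZWWWYXZW


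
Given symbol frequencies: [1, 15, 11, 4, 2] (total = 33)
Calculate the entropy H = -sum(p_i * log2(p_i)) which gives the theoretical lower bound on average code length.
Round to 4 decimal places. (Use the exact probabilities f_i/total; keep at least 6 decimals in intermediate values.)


Per-symbol terms -p_i * log2(p_i) with p_i = f_i/33:
  p = 1/33 = 0.030303: log2(p) = -5.044394, -p*log2(p) = 0.152860
  p = 15/33 = 0.454545: log2(p) = -1.137504, -p*log2(p) = 0.517047
  p = 11/33 = 0.333333: log2(p) = -1.584963, -p*log2(p) = 0.528321
  p = 4/33 = 0.121212: log2(p) = -3.044394, -p*log2(p) = 0.369017
  p = 2/33 = 0.060606: log2(p) = -4.044394, -p*log2(p) = 0.245115
H = 0.152860 + 0.517047 + 0.528321 + 0.369017 + 0.245115 = 1.812360

H = 1.8124 bits/symbol


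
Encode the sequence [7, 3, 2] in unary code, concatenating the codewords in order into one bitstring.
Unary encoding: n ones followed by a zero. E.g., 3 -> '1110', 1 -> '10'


Encode each number as n ones followed by a terminating 0:
  7 -> 11111110 (8 bits)
  3 -> 1110 (4 bits)
  2 -> 110 (3 bits)
Total length = 8 + 4 + 3 = 15 bits.

Unary([7, 3, 2]) = 111111101110110 (15 bits)


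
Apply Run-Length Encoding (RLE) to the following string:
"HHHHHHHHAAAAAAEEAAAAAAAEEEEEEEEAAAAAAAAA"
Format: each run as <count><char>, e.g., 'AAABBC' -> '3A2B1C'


Scanning runs left to right:
  i=0: run of 'H' x 8 -> '8H'
  i=8: run of 'A' x 6 -> '6A'
  i=14: run of 'E' x 2 -> '2E'
  i=16: run of 'A' x 7 -> '7A'
  i=23: run of 'E' x 8 -> '8E'
  i=31: run of 'A' x 9 -> '9A'

RLE = 8H6A2E7A8E9A


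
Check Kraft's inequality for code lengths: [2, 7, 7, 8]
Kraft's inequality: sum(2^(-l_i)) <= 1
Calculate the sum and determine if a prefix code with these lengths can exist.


Sum = 2^(-2) + 2^(-7) + 2^(-7) + 2^(-8)
    = 0.25 + 0.0078125 + 0.0078125 + 0.00390625
    = 69/256 = 0.26953125
Since 0.26953125 <= 1, Kraft's inequality IS satisfied.
A prefix code with these lengths CAN exist.

Kraft sum = 0.26953125. Satisfied.


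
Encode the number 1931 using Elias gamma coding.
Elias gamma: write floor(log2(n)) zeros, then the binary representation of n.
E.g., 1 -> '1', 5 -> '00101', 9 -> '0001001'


num_bits = floor(log2(1931)) + 1 = 11
leading_zeros = num_bits - 1 = 10
binary(1931) = 11110001011

Elias gamma(1931) = '0000000000' + '11110001011' = 000000000011110001011 (21 bits)


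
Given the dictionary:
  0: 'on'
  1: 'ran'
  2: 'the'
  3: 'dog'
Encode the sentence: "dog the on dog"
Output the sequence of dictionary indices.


Look up each word in the dictionary:
  'dog' -> 3
  'the' -> 2
  'on' -> 0
  'dog' -> 3

Encoded: [3, 2, 0, 3]


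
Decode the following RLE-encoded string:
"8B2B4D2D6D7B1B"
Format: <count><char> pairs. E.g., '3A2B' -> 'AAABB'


Expanding each <count><char> pair:
  8B -> 'BBBBBBBB'
  2B -> 'BB'
  4D -> 'DDDD'
  2D -> 'DD'
  6D -> 'DDDDDD'
  7B -> 'BBBBBBB'
  1B -> 'B'

Decoded = BBBBBBBBBBDDDDDDDDDDDDBBBBBBBB


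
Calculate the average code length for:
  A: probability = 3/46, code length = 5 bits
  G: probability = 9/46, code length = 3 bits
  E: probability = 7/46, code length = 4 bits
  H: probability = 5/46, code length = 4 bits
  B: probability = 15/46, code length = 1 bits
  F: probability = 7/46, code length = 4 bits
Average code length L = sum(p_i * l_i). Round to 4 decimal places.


Weighted contributions p_i * l_i:
  A: (3/46) * 5 = 15/46
  G: (9/46) * 3 = 27/46
  E: (7/46) * 4 = 28/46
  H: (5/46) * 4 = 20/46
  B: (15/46) * 1 = 15/46
  F: (7/46) * 4 = 28/46
Sum = (15 + 27 + 28 + 20 + 15 + 28)/46 = 133/46

L = 133/46 = 2.8913 bits/symbol


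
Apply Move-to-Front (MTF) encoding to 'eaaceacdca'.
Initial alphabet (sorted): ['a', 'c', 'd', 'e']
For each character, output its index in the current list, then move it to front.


MTF encoding:
'e': index 3 in ['a', 'c', 'd', 'e'] -> ['e', 'a', 'c', 'd']
'a': index 1 in ['e', 'a', 'c', 'd'] -> ['a', 'e', 'c', 'd']
'a': index 0 in ['a', 'e', 'c', 'd'] -> ['a', 'e', 'c', 'd']
'c': index 2 in ['a', 'e', 'c', 'd'] -> ['c', 'a', 'e', 'd']
'e': index 2 in ['c', 'a', 'e', 'd'] -> ['e', 'c', 'a', 'd']
'a': index 2 in ['e', 'c', 'a', 'd'] -> ['a', 'e', 'c', 'd']
'c': index 2 in ['a', 'e', 'c', 'd'] -> ['c', 'a', 'e', 'd']
'd': index 3 in ['c', 'a', 'e', 'd'] -> ['d', 'c', 'a', 'e']
'c': index 1 in ['d', 'c', 'a', 'e'] -> ['c', 'd', 'a', 'e']
'a': index 2 in ['c', 'd', 'a', 'e'] -> ['a', 'c', 'd', 'e']


Output: [3, 1, 0, 2, 2, 2, 2, 3, 1, 2]


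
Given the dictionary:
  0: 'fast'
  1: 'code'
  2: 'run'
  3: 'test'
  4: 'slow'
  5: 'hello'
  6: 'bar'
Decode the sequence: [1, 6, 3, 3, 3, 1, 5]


Look up each index in the dictionary:
  1 -> 'code'
  6 -> 'bar'
  3 -> 'test'
  3 -> 'test'
  3 -> 'test'
  1 -> 'code'
  5 -> 'hello'

Decoded: "code bar test test test code hello"


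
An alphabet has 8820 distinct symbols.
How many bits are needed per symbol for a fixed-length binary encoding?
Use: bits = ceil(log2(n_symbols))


log2(8820) = 13.1066
Bracket: 2^13 = 8192 < 8820 <= 2^14 = 16384
So ceil(log2(8820)) = 14

bits = ceil(log2(8820)) = ceil(13.1066) = 14 bits


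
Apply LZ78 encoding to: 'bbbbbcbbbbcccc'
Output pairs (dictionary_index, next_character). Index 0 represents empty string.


LZ78 encoding steps:
Dictionary: {0: ''}
Step 1: w='' (idx 0), next='b' -> output (0, 'b'), add 'b' as idx 1
Step 2: w='b' (idx 1), next='b' -> output (1, 'b'), add 'bb' as idx 2
Step 3: w='bb' (idx 2), next='c' -> output (2, 'c'), add 'bbc' as idx 3
Step 4: w='bb' (idx 2), next='b' -> output (2, 'b'), add 'bbb' as idx 4
Step 5: w='b' (idx 1), next='c' -> output (1, 'c'), add 'bc' as idx 5
Step 6: w='' (idx 0), next='c' -> output (0, 'c'), add 'c' as idx 6
Step 7: w='c' (idx 6), next='c' -> output (6, 'c'), add 'cc' as idx 7


Encoded: [(0, 'b'), (1, 'b'), (2, 'c'), (2, 'b'), (1, 'c'), (0, 'c'), (6, 'c')]


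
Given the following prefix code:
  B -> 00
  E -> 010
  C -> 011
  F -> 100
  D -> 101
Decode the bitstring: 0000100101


Decoding step by step:
Bits 00 -> B
Bits 00 -> B
Bits 100 -> F
Bits 101 -> D


Decoded message: BBFD


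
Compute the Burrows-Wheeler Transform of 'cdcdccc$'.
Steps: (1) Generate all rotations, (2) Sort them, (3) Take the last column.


Rotations (sorted):
  0: $cdcdccc -> last char: c
  1: c$cdcdcc -> last char: c
  2: cc$cdcdc -> last char: c
  3: ccc$cdcd -> last char: d
  4: cdccc$cd -> last char: d
  5: cdcdccc$ -> last char: $
  6: dccc$cdc -> last char: c
  7: dcdccc$c -> last char: c


BWT = cccdd$cc


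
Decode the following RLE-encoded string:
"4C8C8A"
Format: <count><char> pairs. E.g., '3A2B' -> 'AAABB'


Expanding each <count><char> pair:
  4C -> 'CCCC'
  8C -> 'CCCCCCCC'
  8A -> 'AAAAAAAA'

Decoded = CCCCCCCCCCCCAAAAAAAA


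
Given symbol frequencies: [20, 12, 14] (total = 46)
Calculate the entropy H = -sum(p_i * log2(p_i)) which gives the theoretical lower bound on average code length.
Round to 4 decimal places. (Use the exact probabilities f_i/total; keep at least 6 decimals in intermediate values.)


Per-symbol terms -p_i * log2(p_i) with p_i = f_i/46:
  p = 20/46 = 0.434783: log2(p) = -1.201634, -p*log2(p) = 0.522450
  p = 12/46 = 0.260870: log2(p) = -1.938599, -p*log2(p) = 0.505722
  p = 14/46 = 0.304348: log2(p) = -1.716207, -p*log2(p) = 0.522324
H = 0.522450 + 0.505722 + 0.522324 = 1.550496

H = 1.5505 bits/symbol


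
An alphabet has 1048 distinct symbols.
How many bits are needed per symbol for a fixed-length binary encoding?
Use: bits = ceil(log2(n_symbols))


log2(1048) = 10.0334
Bracket: 2^10 = 1024 < 1048 <= 2^11 = 2048
So ceil(log2(1048)) = 11

bits = ceil(log2(1048)) = ceil(10.0334) = 11 bits


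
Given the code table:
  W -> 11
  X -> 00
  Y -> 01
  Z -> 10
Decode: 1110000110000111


Decoding:
11 -> W
10 -> Z
00 -> X
01 -> Y
10 -> Z
00 -> X
01 -> Y
11 -> W


Result: WZXYZXYW


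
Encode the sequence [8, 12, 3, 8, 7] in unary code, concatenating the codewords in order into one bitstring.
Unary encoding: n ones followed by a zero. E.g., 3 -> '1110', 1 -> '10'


Encode each number as n ones followed by a terminating 0:
  8 -> 111111110 (9 bits)
  12 -> 1111111111110 (13 bits)
  3 -> 1110 (4 bits)
  8 -> 111111110 (9 bits)
  7 -> 11111110 (8 bits)
Total length = 9 + 13 + 4 + 9 + 8 = 43 bits.

Unary([8, 12, 3, 8, 7]) = 1111111101111111111110111011111111011111110 (43 bits)


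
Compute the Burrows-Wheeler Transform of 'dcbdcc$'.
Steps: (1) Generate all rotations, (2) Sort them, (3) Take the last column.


Rotations (sorted):
  0: $dcbdcc -> last char: c
  1: bdcc$dc -> last char: c
  2: c$dcbdc -> last char: c
  3: cbdcc$d -> last char: d
  4: cc$dcbd -> last char: d
  5: dcbdcc$ -> last char: $
  6: dcc$dcb -> last char: b


BWT = cccdd$b


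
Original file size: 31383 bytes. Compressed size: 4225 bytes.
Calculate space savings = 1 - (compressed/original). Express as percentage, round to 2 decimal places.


ratio = compressed/original = 4225/31383 = 0.134627
savings = 1 - ratio = 1 - 0.134627 = 0.865373
as a percentage: 0.865373 * 100 = 86.54%

Space savings = 1 - 4225/31383 = 86.54%
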